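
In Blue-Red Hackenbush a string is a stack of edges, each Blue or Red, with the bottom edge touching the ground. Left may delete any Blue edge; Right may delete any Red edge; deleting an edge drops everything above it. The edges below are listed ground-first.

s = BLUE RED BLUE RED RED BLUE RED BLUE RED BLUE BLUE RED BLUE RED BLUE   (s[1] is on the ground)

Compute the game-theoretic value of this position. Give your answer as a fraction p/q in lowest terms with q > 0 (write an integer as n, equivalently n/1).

Recurse on prefixes of the 15-edge string BLUE RED BLUE RED RED BLUE RED BLUE RED BLUE BLUE RED BLUE RED BLUE:
step 1: add BLUE to get B; options L={ 0 } R={ (no moves) } so 1
step 2: add RED to get BR; options L={ 0 } R={ 1 } so 1/2
step 3: add BLUE to get BRB; options L={ 0,1/2 } R={ 1 } so 3/4
step 4: add RED to get BRBR; options L={ 0,1/2 } R={ 3/4,1 } so 5/8
step 5: add RED to get BRBRR; options L={ 0,1/2 } R={ 5/8,3/4,1 } so 9/16
step 6: add BLUE to get BRBRRB; options L={ 0,1/2,9/16 } R={ 5/8,3/4,1 } so 19/32
step 7: add RED to get BRBRRBR; options L={ 0,1/2,9/16 } R={ 19/32,5/8,3/4,1 } so 37/64
step 8: add BLUE to get BRBRRBRB; options L={ 0,1/2,9/16,37/64 } R={ 19/32,5/8,3/4,1 } so 75/128
step 9: add RED to get BRBRRBRBR; options L={ 0,1/2,9/16,37/64 } R={ 75/128,19/32,5/8,3/4,1 } so 149/256
step 10: add BLUE to get BRBRRBRBRB; options L={ 0,1/2,9/16,37/64,149/256 } R={ 75/128,19/32,5/8,3/4,1 } so 299/512
step 11: add BLUE to get BRBRRBRBRBB; options L={ 0,1/2,9/16,37/64,149/256,299/512 } R={ 75/128,19/32,5/8,3/4,1 } so 599/1024
step 12: add RED to get BRBRRBRBRBBR; options L={ 0,1/2,9/16,37/64,149/256,299/512 } R={ 599/1024,75/128,19/32,5/8,3/4,1 } so 1197/2048
step 13: add BLUE to get BRBRRBRBRBBRB; options L={ 0,1/2,9/16,37/64,149/256,299/512,1197/2048 } R={ 599/1024,75/128,19/32,5/8,3/4,1 } so 2395/4096
step 14: add RED to get BRBRRBRBRBBRBR; options L={ 0,1/2,9/16,37/64,149/256,299/512,1197/2048 } R={ 2395/4096,599/1024,75/128,19/32,5/8,3/4,1 } so 4789/8192
step 15: add BLUE to get BRBRRBRBRBBRBRB; options L={ 0,1/2,9/16,37/64,149/256,299/512,1197/2048,4789/8192 } R={ 2395/4096,599/1024,75/128,19/32,5/8,3/4,1 } so 9579/16384

9579/16384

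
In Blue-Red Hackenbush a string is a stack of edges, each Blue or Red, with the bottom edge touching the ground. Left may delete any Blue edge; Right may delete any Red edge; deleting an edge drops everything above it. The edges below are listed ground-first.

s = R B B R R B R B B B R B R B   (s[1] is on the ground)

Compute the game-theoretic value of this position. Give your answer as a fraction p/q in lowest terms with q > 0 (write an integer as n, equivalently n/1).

Build v(s[:k]) for k = 1..14, string s = R B B R R B R B B B R B R B.
v(R) = { — | 0 } — -1
v(RB) = { -1 | 0 } — -1/2
v(RBB) = { -1; -1/2 | 0 } — -1/4
v(RBBR) = { -1; -1/2 | -1/4; 0 } — -3/8
v(RBBRR) = { -1; -1/2 | -3/8; -1/4; 0 } — -7/16
v(RBBRRB) = { -1; -1/2; -7/16 | -3/8; -1/4; 0 } — -13/32
v(RBBRRBR) = { -1; -1/2; -7/16 | -13/32; -3/8; -1/4; 0 } — -27/64
v(RBBRRBRB) = { -1; -1/2; -7/16; -27/64 | -13/32; -3/8; -1/4; 0 } — -53/128
v(RBBRRBRBB) = { -1; -1/2; -7/16; -27/64; -53/128 | -13/32; -3/8; -1/4; 0 } — -105/256
v(RBBRRBRBBB) = { -1; -1/2; -7/16; -27/64; -53/128; -105/256 | -13/32; -3/8; -1/4; 0 } — -209/512
v(RBBRRBRBBBR) = { -1; -1/2; -7/16; -27/64; -53/128; -105/256 | -209/512; -13/32; -3/8; -1/4; 0 } — -419/1024
v(RBBRRBRBBBRB) = { -1; -1/2; -7/16; -27/64; -53/128; -105/256; -419/1024 | -209/512; -13/32; -3/8; -1/4; 0 } — -837/2048
v(RBBRRBRBBBRBR) = { -1; -1/2; -7/16; -27/64; -53/128; -105/256; -419/1024 | -837/2048; -209/512; -13/32; -3/8; -1/4; 0 } — -1675/4096
v(RBBRRBRBBBRBRB) = { -1; -1/2; -7/16; -27/64; -53/128; -105/256; -419/1024; -1675/4096 | -837/2048; -209/512; -13/32; -3/8; -1/4; 0 } — -3349/8192

-3349/8192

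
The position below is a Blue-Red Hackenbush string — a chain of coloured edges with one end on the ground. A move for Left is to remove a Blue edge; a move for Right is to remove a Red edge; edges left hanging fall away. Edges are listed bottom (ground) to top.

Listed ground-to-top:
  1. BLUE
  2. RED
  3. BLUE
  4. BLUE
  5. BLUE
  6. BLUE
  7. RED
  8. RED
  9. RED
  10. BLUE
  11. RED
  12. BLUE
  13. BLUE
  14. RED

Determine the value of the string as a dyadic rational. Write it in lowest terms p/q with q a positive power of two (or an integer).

Recurse on prefixes of the 14-edge string BLUE RED BLUE BLUE BLUE BLUE RED RED RED BLUE RED BLUE BLUE RED:
val_1 [B]  L=[0]  R=[(no moves)]  so 1
val_2 [BR]  L=[0]  R=[1]  so 1/2
val_3 [BRB]  L=[0; 1/2]  R=[1]  so 3/4
val_4 [BRBB]  L=[0; 1/2; 3/4]  R=[1]  so 7/8
val_5 [BRBBB]  L=[0; 1/2; 3/4; 7/8]  R=[1]  so 15/16
val_6 [BRBBBB]  L=[0; 1/2; 3/4; 7/8; 15/16]  R=[1]  so 31/32
val_7 [BRBBBBR]  L=[0; 1/2; 3/4; 7/8; 15/16]  R=[31/32; 1]  so 61/64
val_8 [BRBBBBRR]  L=[0; 1/2; 3/4; 7/8; 15/16]  R=[61/64; 31/32; 1]  so 121/128
val_9 [BRBBBBRRR]  L=[0; 1/2; 3/4; 7/8; 15/16]  R=[121/128; 61/64; 31/32; 1]  so 241/256
val_10 [BRBBBBRRRB]  L=[0; 1/2; 3/4; 7/8; 15/16; 241/256]  R=[121/128; 61/64; 31/32; 1]  so 483/512
val_11 [BRBBBBRRRBR]  L=[0; 1/2; 3/4; 7/8; 15/16; 241/256]  R=[483/512; 121/128; 61/64; 31/32; 1]  so 965/1024
val_12 [BRBBBBRRRBRB]  L=[0; 1/2; 3/4; 7/8; 15/16; 241/256; 965/1024]  R=[483/512; 121/128; 61/64; 31/32; 1]  so 1931/2048
val_13 [BRBBBBRRRBRBB]  L=[0; 1/2; 3/4; 7/8; 15/16; 241/256; 965/1024; 1931/2048]  R=[483/512; 121/128; 61/64; 31/32; 1]  so 3863/4096
val_14 [BRBBBBRRRBRBBR]  L=[0; 1/2; 3/4; 7/8; 15/16; 241/256; 965/1024; 1931/2048]  R=[3863/4096; 483/512; 121/128; 61/64; 31/32; 1]  so 7725/8192

7725/8192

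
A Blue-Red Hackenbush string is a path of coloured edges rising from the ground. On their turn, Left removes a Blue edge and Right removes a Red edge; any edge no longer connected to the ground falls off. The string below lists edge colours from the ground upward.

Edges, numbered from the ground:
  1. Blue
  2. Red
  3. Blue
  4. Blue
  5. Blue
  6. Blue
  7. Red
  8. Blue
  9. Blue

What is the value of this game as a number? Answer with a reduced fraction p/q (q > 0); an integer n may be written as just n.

247/256

step 1: add Blue to get B; options L={ 0 } R={ none } so 1
step 2: add Red to get BR; options L={ 0 } R={ 1 } so 1/2
step 3: add Blue to get BRB; options L={ 0; 1/2 } R={ 1 } so 3/4
step 4: add Blue to get BRBB; options L={ 0; 1/2; 3/4 } R={ 1 } so 7/8
step 5: add Blue to get BRBBB; options L={ 0; 1/2; 3/4; 7/8 } R={ 1 } so 15/16
step 6: add Blue to get BRBBBB; options L={ 0; 1/2; 3/4; 7/8; 15/16 } R={ 1 } so 31/32
step 7: add Red to get BRBBBBR; options L={ 0; 1/2; 3/4; 7/8; 15/16 } R={ 31/32; 1 } so 61/64
step 8: add Blue to get BRBBBBRB; options L={ 0; 1/2; 3/4; 7/8; 15/16; 61/64 } R={ 31/32; 1 } so 123/128
step 9: add Blue to get BRBBBBRBB; options L={ 0; 1/2; 3/4; 7/8; 15/16; 61/64; 123/128 } R={ 31/32; 1 } so 247/256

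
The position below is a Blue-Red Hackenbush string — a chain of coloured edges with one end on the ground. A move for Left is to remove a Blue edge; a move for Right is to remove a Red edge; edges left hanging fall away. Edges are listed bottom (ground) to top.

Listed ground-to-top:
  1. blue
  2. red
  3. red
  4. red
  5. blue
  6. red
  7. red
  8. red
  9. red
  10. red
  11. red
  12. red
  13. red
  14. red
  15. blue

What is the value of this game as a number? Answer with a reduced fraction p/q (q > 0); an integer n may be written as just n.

2051/16384

1 of 15 · b · max L 0 · min R +∞ so 1
2 of 15 · br · max L 0 · min R 1 so 1/2
3 of 15 · brr · max L 0 · min R 1/2 so 1/4
4 of 15 · brrr · max L 0 · min R 1/4 so 1/8
5 of 15 · brrrb · max L 1/8 · min R 1/4 so 3/16
6 of 15 · brrrbr · max L 1/8 · min R 3/16 so 5/32
7 of 15 · brrrbrr · max L 1/8 · min R 5/32 so 9/64
8 of 15 · brrrbrrr · max L 1/8 · min R 9/64 so 17/128
9 of 15 · brrrbrrrr · max L 1/8 · min R 17/128 so 33/256
10 of 15 · brrrbrrrrr · max L 1/8 · min R 33/256 so 65/512
11 of 15 · brrrbrrrrrr · max L 1/8 · min R 65/512 so 129/1024
12 of 15 · brrrbrrrrrrr · max L 1/8 · min R 129/1024 so 257/2048
13 of 15 · brrrbrrrrrrrr · max L 1/8 · min R 257/2048 so 513/4096
14 of 15 · brrrbrrrrrrrrr · max L 1/8 · min R 513/4096 so 1025/8192
15 of 15 · brrrbrrrrrrrrrb · max L 1025/8192 · min R 513/4096 so 2051/16384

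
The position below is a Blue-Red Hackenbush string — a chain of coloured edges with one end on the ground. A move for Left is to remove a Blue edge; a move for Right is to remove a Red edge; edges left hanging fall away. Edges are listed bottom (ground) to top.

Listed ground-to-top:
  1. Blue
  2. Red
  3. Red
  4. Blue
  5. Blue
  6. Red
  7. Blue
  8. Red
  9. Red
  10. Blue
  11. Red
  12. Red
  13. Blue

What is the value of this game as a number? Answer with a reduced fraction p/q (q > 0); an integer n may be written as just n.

Prefix values for Blue Red Red Blue Blue Red Blue Red Red Blue Red Red Blue via {L|R} + simplicity:
v(B) = { 0 | (no moves) } — 1
v(BR) = { 0 | 1 } — 1/2
v(BRR) = { 0 | 1/2; 1 } — 1/4
v(BRRB) = { 0; 1/4 | 1/2; 1 } — 3/8
v(BRRBB) = { 0; 1/4; 3/8 | 1/2; 1 } — 7/16
v(BRRBBR) = { 0; 1/4; 3/8 | 7/16; 1/2; 1 } — 13/32
v(BRRBBRB) = { 0; 1/4; 3/8; 13/32 | 7/16; 1/2; 1 } — 27/64
v(BRRBBRBR) = { 0; 1/4; 3/8; 13/32 | 27/64; 7/16; 1/2; 1 } — 53/128
v(BRRBBRBRR) = { 0; 1/4; 3/8; 13/32 | 53/128; 27/64; 7/16; 1/2; 1 } — 105/256
v(BRRBBRBRRB) = { 0; 1/4; 3/8; 13/32; 105/256 | 53/128; 27/64; 7/16; 1/2; 1 } — 211/512
v(BRRBBRBRRBR) = { 0; 1/4; 3/8; 13/32; 105/256 | 211/512; 53/128; 27/64; 7/16; 1/2; 1 } — 421/1024
v(BRRBBRBRRBRR) = { 0; 1/4; 3/8; 13/32; 105/256 | 421/1024; 211/512; 53/128; 27/64; 7/16; 1/2; 1 } — 841/2048
v(BRRBBRBRRBRRB) = { 0; 1/4; 3/8; 13/32; 105/256; 841/2048 | 421/1024; 211/512; 53/128; 27/64; 7/16; 1/2; 1 } — 1683/4096

1683/4096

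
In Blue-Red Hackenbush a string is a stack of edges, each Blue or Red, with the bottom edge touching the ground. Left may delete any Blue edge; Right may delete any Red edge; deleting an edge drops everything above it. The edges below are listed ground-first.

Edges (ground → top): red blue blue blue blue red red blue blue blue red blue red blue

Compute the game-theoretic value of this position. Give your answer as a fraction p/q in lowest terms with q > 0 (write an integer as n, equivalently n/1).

-789/8192

edge 1 of 14 (red): { — | 0 } gives -1
edge 2 of 14 (blue): { -1 | 0 } gives -1/2
edge 3 of 14 (blue): { -1, -1/2 | 0 } gives -1/4
edge 4 of 14 (blue): { -1, -1/2, -1/4 | 0 } gives -1/8
edge 5 of 14 (blue): { -1, -1/2, -1/4, -1/8 | 0 } gives -1/16
edge 6 of 14 (red): { -1, -1/2, -1/4, -1/8 | -1/16, 0 } gives -3/32
edge 7 of 14 (red): { -1, -1/2, -1/4, -1/8 | -3/32, -1/16, 0 } gives -7/64
edge 8 of 14 (blue): { -1, -1/2, -1/4, -1/8, -7/64 | -3/32, -1/16, 0 } gives -13/128
edge 9 of 14 (blue): { -1, -1/2, -1/4, -1/8, -7/64, -13/128 | -3/32, -1/16, 0 } gives -25/256
edge 10 of 14 (blue): { -1, -1/2, -1/4, -1/8, -7/64, -13/128, -25/256 | -3/32, -1/16, 0 } gives -49/512
edge 11 of 14 (red): { -1, -1/2, -1/4, -1/8, -7/64, -13/128, -25/256 | -49/512, -3/32, -1/16, 0 } gives -99/1024
edge 12 of 14 (blue): { -1, -1/2, -1/4, -1/8, -7/64, -13/128, -25/256, -99/1024 | -49/512, -3/32, -1/16, 0 } gives -197/2048
edge 13 of 14 (red): { -1, -1/2, -1/4, -1/8, -7/64, -13/128, -25/256, -99/1024 | -197/2048, -49/512, -3/32, -1/16, 0 } gives -395/4096
edge 14 of 14 (blue): { -1, -1/2, -1/4, -1/8, -7/64, -13/128, -25/256, -99/1024, -395/4096 | -197/2048, -49/512, -3/32, -1/16, 0 } gives -789/8192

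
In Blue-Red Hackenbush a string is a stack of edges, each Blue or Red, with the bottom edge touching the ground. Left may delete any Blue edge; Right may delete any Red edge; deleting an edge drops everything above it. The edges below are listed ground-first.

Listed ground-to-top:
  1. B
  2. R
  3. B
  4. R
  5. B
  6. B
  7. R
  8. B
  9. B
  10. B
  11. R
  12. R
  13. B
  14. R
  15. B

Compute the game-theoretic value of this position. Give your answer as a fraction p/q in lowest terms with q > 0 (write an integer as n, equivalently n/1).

Prefix values for B R B R B B R B B B R R B R B via {L|R} + simplicity:
value(B) = { 0 | (no moves) } => 1
value(BR) = { 0 | 1 } => 1/2
value(BRB) = { 0, 1/2 | 1 } => 3/4
value(BRBR) = { 0, 1/2 | 3/4, 1 } => 5/8
value(BRBRB) = { 0, 1/2, 5/8 | 3/4, 1 } => 11/16
value(BRBRBB) = { 0, 1/2, 5/8, 11/16 | 3/4, 1 } => 23/32
value(BRBRBBR) = { 0, 1/2, 5/8, 11/16 | 23/32, 3/4, 1 } => 45/64
value(BRBRBBRB) = { 0, 1/2, 5/8, 11/16, 45/64 | 23/32, 3/4, 1 } => 91/128
value(BRBRBBRBB) = { 0, 1/2, 5/8, 11/16, 45/64, 91/128 | 23/32, 3/4, 1 } => 183/256
value(BRBRBBRBBB) = { 0, 1/2, 5/8, 11/16, 45/64, 91/128, 183/256 | 23/32, 3/4, 1 } => 367/512
value(BRBRBBRBBBR) = { 0, 1/2, 5/8, 11/16, 45/64, 91/128, 183/256 | 367/512, 23/32, 3/4, 1 } => 733/1024
value(BRBRBBRBBBRR) = { 0, 1/2, 5/8, 11/16, 45/64, 91/128, 183/256 | 733/1024, 367/512, 23/32, 3/4, 1 } => 1465/2048
value(BRBRBBRBBBRRB) = { 0, 1/2, 5/8, 11/16, 45/64, 91/128, 183/256, 1465/2048 | 733/1024, 367/512, 23/32, 3/4, 1 } => 2931/4096
value(BRBRBBRBBBRRBR) = { 0, 1/2, 5/8, 11/16, 45/64, 91/128, 183/256, 1465/2048 | 2931/4096, 733/1024, 367/512, 23/32, 3/4, 1 } => 5861/8192
value(BRBRBBRBBBRRBRB) = { 0, 1/2, 5/8, 11/16, 45/64, 91/128, 183/256, 1465/2048, 5861/8192 | 2931/4096, 733/1024, 367/512, 23/32, 3/4, 1 } => 11723/16384

11723/16384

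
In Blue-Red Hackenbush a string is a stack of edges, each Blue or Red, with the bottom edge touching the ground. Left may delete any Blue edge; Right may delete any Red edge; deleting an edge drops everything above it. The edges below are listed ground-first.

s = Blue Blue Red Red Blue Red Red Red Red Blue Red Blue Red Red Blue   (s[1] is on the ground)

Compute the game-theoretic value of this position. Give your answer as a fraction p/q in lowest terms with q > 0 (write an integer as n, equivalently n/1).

10323/8192

edge 1 of 15 (Blue): { 0 | ∅ } so 1
edge 2 of 15 (Blue): { 0; 1 | ∅ } so 2
edge 3 of 15 (Red): { 0; 1 | 2 } so 3/2
edge 4 of 15 (Red): { 0; 1 | 3/2; 2 } so 5/4
edge 5 of 15 (Blue): { 0; 1; 5/4 | 3/2; 2 } so 11/8
edge 6 of 15 (Red): { 0; 1; 5/4 | 11/8; 3/2; 2 } so 21/16
edge 7 of 15 (Red): { 0; 1; 5/4 | 21/16; 11/8; 3/2; 2 } so 41/32
edge 8 of 15 (Red): { 0; 1; 5/4 | 41/32; 21/16; 11/8; 3/2; 2 } so 81/64
edge 9 of 15 (Red): { 0; 1; 5/4 | 81/64; 41/32; 21/16; 11/8; 3/2; 2 } so 161/128
edge 10 of 15 (Blue): { 0; 1; 5/4; 161/128 | 81/64; 41/32; 21/16; 11/8; 3/2; 2 } so 323/256
edge 11 of 15 (Red): { 0; 1; 5/4; 161/128 | 323/256; 81/64; 41/32; 21/16; 11/8; 3/2; 2 } so 645/512
edge 12 of 15 (Blue): { 0; 1; 5/4; 161/128; 645/512 | 323/256; 81/64; 41/32; 21/16; 11/8; 3/2; 2 } so 1291/1024
edge 13 of 15 (Red): { 0; 1; 5/4; 161/128; 645/512 | 1291/1024; 323/256; 81/64; 41/32; 21/16; 11/8; 3/2; 2 } so 2581/2048
edge 14 of 15 (Red): { 0; 1; 5/4; 161/128; 645/512 | 2581/2048; 1291/1024; 323/256; 81/64; 41/32; 21/16; 11/8; 3/2; 2 } so 5161/4096
edge 15 of 15 (Blue): { 0; 1; 5/4; 161/128; 645/512; 5161/4096 | 2581/2048; 1291/1024; 323/256; 81/64; 41/32; 21/16; 11/8; 3/2; 2 } so 10323/8192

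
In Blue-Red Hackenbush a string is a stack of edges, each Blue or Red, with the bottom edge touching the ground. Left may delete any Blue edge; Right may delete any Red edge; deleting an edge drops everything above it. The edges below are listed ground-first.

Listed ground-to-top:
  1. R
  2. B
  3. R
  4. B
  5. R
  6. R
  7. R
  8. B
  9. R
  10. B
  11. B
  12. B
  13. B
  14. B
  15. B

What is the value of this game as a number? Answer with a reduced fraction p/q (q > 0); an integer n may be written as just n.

-11905/16384

step 1: add R to get R; options L={  } R={ 0 } gives -1
step 2: add B to get RB; options L={ -1 } R={ 0 } gives -1/2
step 3: add R to get RBR; options L={ -1 } R={ -1/2,0 } gives -3/4
step 4: add B to get RBRB; options L={ -1,-3/4 } R={ -1/2,0 } gives -5/8
step 5: add R to get RBRBR; options L={ -1,-3/4 } R={ -5/8,-1/2,0 } gives -11/16
step 6: add R to get RBRBRR; options L={ -1,-3/4 } R={ -11/16,-5/8,-1/2,0 } gives -23/32
step 7: add R to get RBRBRRR; options L={ -1,-3/4 } R={ -23/32,-11/16,-5/8,-1/2,0 } gives -47/64
step 8: add B to get RBRBRRRB; options L={ -1,-3/4,-47/64 } R={ -23/32,-11/16,-5/8,-1/2,0 } gives -93/128
step 9: add R to get RBRBRRRBR; options L={ -1,-3/4,-47/64 } R={ -93/128,-23/32,-11/16,-5/8,-1/2,0 } gives -187/256
step 10: add B to get RBRBRRRBRB; options L={ -1,-3/4,-47/64,-187/256 } R={ -93/128,-23/32,-11/16,-5/8,-1/2,0 } gives -373/512
step 11: add B to get RBRBRRRBRBB; options L={ -1,-3/4,-47/64,-187/256,-373/512 } R={ -93/128,-23/32,-11/16,-5/8,-1/2,0 } gives -745/1024
step 12: add B to get RBRBRRRBRBBB; options L={ -1,-3/4,-47/64,-187/256,-373/512,-745/1024 } R={ -93/128,-23/32,-11/16,-5/8,-1/2,0 } gives -1489/2048
step 13: add B to get RBRBRRRBRBBBB; options L={ -1,-3/4,-47/64,-187/256,-373/512,-745/1024,-1489/2048 } R={ -93/128,-23/32,-11/16,-5/8,-1/2,0 } gives -2977/4096
step 14: add B to get RBRBRRRBRBBBBB; options L={ -1,-3/4,-47/64,-187/256,-373/512,-745/1024,-1489/2048,-2977/4096 } R={ -93/128,-23/32,-11/16,-5/8,-1/2,0 } gives -5953/8192
step 15: add B to get RBRBRRRBRBBBBBB; options L={ -1,-3/4,-47/64,-187/256,-373/512,-745/1024,-1489/2048,-2977/4096,-5953/8192 } R={ -93/128,-23/32,-11/16,-5/8,-1/2,0 } gives -11905/16384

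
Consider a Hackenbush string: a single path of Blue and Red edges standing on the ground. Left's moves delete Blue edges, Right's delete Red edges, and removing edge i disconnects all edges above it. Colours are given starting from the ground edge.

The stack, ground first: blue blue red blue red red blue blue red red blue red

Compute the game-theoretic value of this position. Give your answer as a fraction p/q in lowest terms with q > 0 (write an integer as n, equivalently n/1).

value_1 [b]  L=[0]  R=[·]  — 1
value_2 [bb]  L=[0; 1]  R=[·]  — 2
value_3 [bbr]  L=[0; 1]  R=[2]  — 3/2
value_4 [bbrb]  L=[0; 1; 3/2]  R=[2]  — 7/4
value_5 [bbrbr]  L=[0; 1; 3/2]  R=[7/4; 2]  — 13/8
value_6 [bbrbrr]  L=[0; 1; 3/2]  R=[13/8; 7/4; 2]  — 25/16
value_7 [bbrbrrb]  L=[0; 1; 3/2; 25/16]  R=[13/8; 7/4; 2]  — 51/32
value_8 [bbrbrrbb]  L=[0; 1; 3/2; 25/16; 51/32]  R=[13/8; 7/4; 2]  — 103/64
value_9 [bbrbrrbbr]  L=[0; 1; 3/2; 25/16; 51/32]  R=[103/64; 13/8; 7/4; 2]  — 205/128
value_10 [bbrbrrbbrr]  L=[0; 1; 3/2; 25/16; 51/32]  R=[205/128; 103/64; 13/8; 7/4; 2]  — 409/256
value_11 [bbrbrrbbrrb]  L=[0; 1; 3/2; 25/16; 51/32; 409/256]  R=[205/128; 103/64; 13/8; 7/4; 2]  — 819/512
value_12 [bbrbrrbbrrbr]  L=[0; 1; 3/2; 25/16; 51/32; 409/256]  R=[819/512; 205/128; 103/64; 13/8; 7/4; 2]  — 1637/1024

1637/1024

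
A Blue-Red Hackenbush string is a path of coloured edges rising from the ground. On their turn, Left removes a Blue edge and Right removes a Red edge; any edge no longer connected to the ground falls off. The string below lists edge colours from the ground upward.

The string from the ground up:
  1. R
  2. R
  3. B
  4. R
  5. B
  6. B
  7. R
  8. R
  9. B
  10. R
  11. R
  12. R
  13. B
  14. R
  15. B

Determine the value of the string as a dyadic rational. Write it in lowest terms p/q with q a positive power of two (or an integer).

Build g(s[:k]) for k = 1..15, string s = R R B R B B R R B R R R B R B.
R: Left { — }, Right { 0 } → simplest -1
RR: Left { — }, Right { -1,0 } → simplest -2
RRB: Left { -2 }, Right { -1,0 } → simplest -3/2
RRBR: Left { -2 }, Right { -3/2,-1,0 } → simplest -7/4
RRBRB: Left { -2,-7/4 }, Right { -3/2,-1,0 } → simplest -13/8
RRBRBB: Left { -2,-7/4,-13/8 }, Right { -3/2,-1,0 } → simplest -25/16
RRBRBBR: Left { -2,-7/4,-13/8 }, Right { -25/16,-3/2,-1,0 } → simplest -51/32
RRBRBBRR: Left { -2,-7/4,-13/8 }, Right { -51/32,-25/16,-3/2,-1,0 } → simplest -103/64
RRBRBBRRB: Left { -2,-7/4,-13/8,-103/64 }, Right { -51/32,-25/16,-3/2,-1,0 } → simplest -205/128
RRBRBBRRBR: Left { -2,-7/4,-13/8,-103/64 }, Right { -205/128,-51/32,-25/16,-3/2,-1,0 } → simplest -411/256
RRBRBBRRBRR: Left { -2,-7/4,-13/8,-103/64 }, Right { -411/256,-205/128,-51/32,-25/16,-3/2,-1,0 } → simplest -823/512
RRBRBBRRBRRR: Left { -2,-7/4,-13/8,-103/64 }, Right { -823/512,-411/256,-205/128,-51/32,-25/16,-3/2,-1,0 } → simplest -1647/1024
RRBRBBRRBRRRB: Left { -2,-7/4,-13/8,-103/64,-1647/1024 }, Right { -823/512,-411/256,-205/128,-51/32,-25/16,-3/2,-1,0 } → simplest -3293/2048
RRBRBBRRBRRRBR: Left { -2,-7/4,-13/8,-103/64,-1647/1024 }, Right { -3293/2048,-823/512,-411/256,-205/128,-51/32,-25/16,-3/2,-1,0 } → simplest -6587/4096
RRBRBBRRBRRRBRB: Left { -2,-7/4,-13/8,-103/64,-1647/1024,-6587/4096 }, Right { -3293/2048,-823/512,-411/256,-205/128,-51/32,-25/16,-3/2,-1,0 } → simplest -13173/8192

-13173/8192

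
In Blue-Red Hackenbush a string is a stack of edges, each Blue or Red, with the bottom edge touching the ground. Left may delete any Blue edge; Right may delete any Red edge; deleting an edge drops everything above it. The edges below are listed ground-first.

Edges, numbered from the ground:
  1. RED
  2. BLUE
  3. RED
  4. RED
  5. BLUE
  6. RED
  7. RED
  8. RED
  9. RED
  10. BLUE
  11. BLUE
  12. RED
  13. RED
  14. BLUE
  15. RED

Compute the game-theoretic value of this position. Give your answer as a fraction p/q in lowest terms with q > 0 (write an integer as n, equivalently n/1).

step 1: add RED to get R; options L={ none } R={ 0 } ⇒ -1
step 2: add BLUE to get RB; options L={ -1 } R={ 0 } ⇒ -1/2
step 3: add RED to get RBR; options L={ -1 } R={ -1/2; 0 } ⇒ -3/4
step 4: add RED to get RBRR; options L={ -1 } R={ -3/4; -1/2; 0 } ⇒ -7/8
step 5: add BLUE to get RBRRB; options L={ -1; -7/8 } R={ -3/4; -1/2; 0 } ⇒ -13/16
step 6: add RED to get RBRRBR; options L={ -1; -7/8 } R={ -13/16; -3/4; -1/2; 0 } ⇒ -27/32
step 7: add RED to get RBRRBRR; options L={ -1; -7/8 } R={ -27/32; -13/16; -3/4; -1/2; 0 } ⇒ -55/64
step 8: add RED to get RBRRBRRR; options L={ -1; -7/8 } R={ -55/64; -27/32; -13/16; -3/4; -1/2; 0 } ⇒ -111/128
step 9: add RED to get RBRRBRRRR; options L={ -1; -7/8 } R={ -111/128; -55/64; -27/32; -13/16; -3/4; -1/2; 0 } ⇒ -223/256
step 10: add BLUE to get RBRRBRRRRB; options L={ -1; -7/8; -223/256 } R={ -111/128; -55/64; -27/32; -13/16; -3/4; -1/2; 0 } ⇒ -445/512
step 11: add BLUE to get RBRRBRRRRBB; options L={ -1; -7/8; -223/256; -445/512 } R={ -111/128; -55/64; -27/32; -13/16; -3/4; -1/2; 0 } ⇒ -889/1024
step 12: add RED to get RBRRBRRRRBBR; options L={ -1; -7/8; -223/256; -445/512 } R={ -889/1024; -111/128; -55/64; -27/32; -13/16; -3/4; -1/2; 0 } ⇒ -1779/2048
step 13: add RED to get RBRRBRRRRBBRR; options L={ -1; -7/8; -223/256; -445/512 } R={ -1779/2048; -889/1024; -111/128; -55/64; -27/32; -13/16; -3/4; -1/2; 0 } ⇒ -3559/4096
step 14: add BLUE to get RBRRBRRRRBBRRB; options L={ -1; -7/8; -223/256; -445/512; -3559/4096 } R={ -1779/2048; -889/1024; -111/128; -55/64; -27/32; -13/16; -3/4; -1/2; 0 } ⇒ -7117/8192
step 15: add RED to get RBRRBRRRRBBRRBR; options L={ -1; -7/8; -223/256; -445/512; -3559/4096 } R={ -7117/8192; -1779/2048; -889/1024; -111/128; -55/64; -27/32; -13/16; -3/4; -1/2; 0 } ⇒ -14235/16384

-14235/16384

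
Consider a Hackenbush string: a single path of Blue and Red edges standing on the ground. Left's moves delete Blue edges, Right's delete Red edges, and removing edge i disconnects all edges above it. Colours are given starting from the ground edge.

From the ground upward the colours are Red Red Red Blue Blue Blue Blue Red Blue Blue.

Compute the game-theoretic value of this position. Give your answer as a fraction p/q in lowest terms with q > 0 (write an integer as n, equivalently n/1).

R: Left { none }, Right { 0 } ⇒ simplest -1
RR: Left { none }, Right { -1 0 } ⇒ simplest -2
RRR: Left { none }, Right { -2 -1 0 } ⇒ simplest -3
RRRB: Left { -3 }, Right { -2 -1 0 } ⇒ simplest -5/2
RRRBB: Left { -3 -5/2 }, Right { -2 -1 0 } ⇒ simplest -9/4
RRRBBB: Left { -3 -5/2 -9/4 }, Right { -2 -1 0 } ⇒ simplest -17/8
RRRBBBB: Left { -3 -5/2 -9/4 -17/8 }, Right { -2 -1 0 } ⇒ simplest -33/16
RRRBBBBR: Left { -3 -5/2 -9/4 -17/8 }, Right { -33/16 -2 -1 0 } ⇒ simplest -67/32
RRRBBBBRB: Left { -3 -5/2 -9/4 -17/8 -67/32 }, Right { -33/16 -2 -1 0 } ⇒ simplest -133/64
RRRBBBBRBB: Left { -3 -5/2 -9/4 -17/8 -67/32 -133/64 }, Right { -33/16 -2 -1 0 } ⇒ simplest -265/128

-265/128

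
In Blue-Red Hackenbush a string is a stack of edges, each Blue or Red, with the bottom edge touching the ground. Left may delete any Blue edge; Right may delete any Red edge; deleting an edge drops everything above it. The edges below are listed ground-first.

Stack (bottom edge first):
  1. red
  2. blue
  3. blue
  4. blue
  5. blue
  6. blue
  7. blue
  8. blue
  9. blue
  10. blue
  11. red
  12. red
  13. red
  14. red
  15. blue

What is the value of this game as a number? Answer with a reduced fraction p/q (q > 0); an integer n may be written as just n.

-61/16384

value_1 [r]  L=[—]  R=[0]  so -1
value_2 [rb]  L=[-1]  R=[0]  so -1/2
value_3 [rbb]  L=[-1,-1/2]  R=[0]  so -1/4
value_4 [rbbb]  L=[-1,-1/2,-1/4]  R=[0]  so -1/8
value_5 [rbbbb]  L=[-1,-1/2,-1/4,-1/8]  R=[0]  so -1/16
value_6 [rbbbbb]  L=[-1,-1/2,-1/4,-1/8,-1/16]  R=[0]  so -1/32
value_7 [rbbbbbb]  L=[-1,-1/2,-1/4,-1/8,-1/16,-1/32]  R=[0]  so -1/64
value_8 [rbbbbbbb]  L=[-1,-1/2,-1/4,-1/8,-1/16,-1/32,-1/64]  R=[0]  so -1/128
value_9 [rbbbbbbbb]  L=[-1,-1/2,-1/4,-1/8,-1/16,-1/32,-1/64,-1/128]  R=[0]  so -1/256
value_10 [rbbbbbbbbb]  L=[-1,-1/2,-1/4,-1/8,-1/16,-1/32,-1/64,-1/128,-1/256]  R=[0]  so -1/512
value_11 [rbbbbbbbbbr]  L=[-1,-1/2,-1/4,-1/8,-1/16,-1/32,-1/64,-1/128,-1/256]  R=[-1/512,0]  so -3/1024
value_12 [rbbbbbbbbbrr]  L=[-1,-1/2,-1/4,-1/8,-1/16,-1/32,-1/64,-1/128,-1/256]  R=[-3/1024,-1/512,0]  so -7/2048
value_13 [rbbbbbbbbbrrr]  L=[-1,-1/2,-1/4,-1/8,-1/16,-1/32,-1/64,-1/128,-1/256]  R=[-7/2048,-3/1024,-1/512,0]  so -15/4096
value_14 [rbbbbbbbbbrrrr]  L=[-1,-1/2,-1/4,-1/8,-1/16,-1/32,-1/64,-1/128,-1/256]  R=[-15/4096,-7/2048,-3/1024,-1/512,0]  so -31/8192
value_15 [rbbbbbbbbbrrrrb]  L=[-1,-1/2,-1/4,-1/8,-1/16,-1/32,-1/64,-1/128,-1/256,-31/8192]  R=[-15/4096,-7/2048,-3/1024,-1/512,0]  so -61/16384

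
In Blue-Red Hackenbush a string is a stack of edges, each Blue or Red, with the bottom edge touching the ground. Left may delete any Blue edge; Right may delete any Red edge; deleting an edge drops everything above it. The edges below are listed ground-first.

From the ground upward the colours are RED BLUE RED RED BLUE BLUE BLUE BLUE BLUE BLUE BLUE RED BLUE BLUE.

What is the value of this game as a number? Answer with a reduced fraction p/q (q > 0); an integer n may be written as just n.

-6153/8192

Build g(s[:k]) for k = 1..14, string s = RED BLUE RED RED BLUE BLUE BLUE BLUE BLUE BLUE BLUE RED BLUE BLUE.
g(R) = { ∅ | 0 } => -1
g(RB) = { -1 | 0 } => -1/2
g(RBR) = { -1 | -1/2,0 } => -3/4
g(RBRR) = { -1 | -3/4,-1/2,0 } => -7/8
g(RBRRB) = { -1,-7/8 | -3/4,-1/2,0 } => -13/16
g(RBRRBB) = { -1,-7/8,-13/16 | -3/4,-1/2,0 } => -25/32
g(RBRRBBB) = { -1,-7/8,-13/16,-25/32 | -3/4,-1/2,0 } => -49/64
g(RBRRBBBB) = { -1,-7/8,-13/16,-25/32,-49/64 | -3/4,-1/2,0 } => -97/128
g(RBRRBBBBB) = { -1,-7/8,-13/16,-25/32,-49/64,-97/128 | -3/4,-1/2,0 } => -193/256
g(RBRRBBBBBB) = { -1,-7/8,-13/16,-25/32,-49/64,-97/128,-193/256 | -3/4,-1/2,0 } => -385/512
g(RBRRBBBBBBB) = { -1,-7/8,-13/16,-25/32,-49/64,-97/128,-193/256,-385/512 | -3/4,-1/2,0 } => -769/1024
g(RBRRBBBBBBBR) = { -1,-7/8,-13/16,-25/32,-49/64,-97/128,-193/256,-385/512 | -769/1024,-3/4,-1/2,0 } => -1539/2048
g(RBRRBBBBBBBRB) = { -1,-7/8,-13/16,-25/32,-49/64,-97/128,-193/256,-385/512,-1539/2048 | -769/1024,-3/4,-1/2,0 } => -3077/4096
g(RBRRBBBBBBBRBB) = { -1,-7/8,-13/16,-25/32,-49/64,-97/128,-193/256,-385/512,-1539/2048,-3077/4096 | -769/1024,-3/4,-1/2,0 } => -6153/8192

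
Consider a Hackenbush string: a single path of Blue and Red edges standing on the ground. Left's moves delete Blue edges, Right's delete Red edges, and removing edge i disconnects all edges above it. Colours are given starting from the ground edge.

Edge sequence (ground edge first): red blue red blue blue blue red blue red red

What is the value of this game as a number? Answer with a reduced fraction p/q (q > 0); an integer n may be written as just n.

Build val(s[:k]) for k = 1..10, string s = red blue red blue blue blue red blue red red.
val(r) = { (no moves) | 0 } ⇒ -1
val(rb) = { -1 | 0 } ⇒ -1/2
val(rbr) = { -1 | -1/2, 0 } ⇒ -3/4
val(rbrb) = { -1, -3/4 | -1/2, 0 } ⇒ -5/8
val(rbrbb) = { -1, -3/4, -5/8 | -1/2, 0 } ⇒ -9/16
val(rbrbbb) = { -1, -3/4, -5/8, -9/16 | -1/2, 0 } ⇒ -17/32
val(rbrbbbr) = { -1, -3/4, -5/8, -9/16 | -17/32, -1/2, 0 } ⇒ -35/64
val(rbrbbbrb) = { -1, -3/4, -5/8, -9/16, -35/64 | -17/32, -1/2, 0 } ⇒ -69/128
val(rbrbbbrbr) = { -1, -3/4, -5/8, -9/16, -35/64 | -69/128, -17/32, -1/2, 0 } ⇒ -139/256
val(rbrbbbrbrr) = { -1, -3/4, -5/8, -9/16, -35/64 | -139/256, -69/128, -17/32, -1/2, 0 } ⇒ -279/512

-279/512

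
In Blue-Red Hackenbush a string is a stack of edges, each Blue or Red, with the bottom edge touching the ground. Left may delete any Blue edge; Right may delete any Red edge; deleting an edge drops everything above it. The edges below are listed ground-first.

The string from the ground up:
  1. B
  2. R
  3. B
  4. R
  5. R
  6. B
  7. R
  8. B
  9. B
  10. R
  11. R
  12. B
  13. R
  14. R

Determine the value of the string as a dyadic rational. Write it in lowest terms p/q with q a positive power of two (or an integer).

Build g(s[:k]) for k = 1..14, string s = B R B R R B R B B R R B R R.
step 1: add B to get B; options L={ 0 } R={  } gives 1
step 2: add R to get BR; options L={ 0 } R={ 1 } gives 1/2
step 3: add B to get BRB; options L={ 0 1/2 } R={ 1 } gives 3/4
step 4: add R to get BRBR; options L={ 0 1/2 } R={ 3/4 1 } gives 5/8
step 5: add R to get BRBRR; options L={ 0 1/2 } R={ 5/8 3/4 1 } gives 9/16
step 6: add B to get BRBRRB; options L={ 0 1/2 9/16 } R={ 5/8 3/4 1 } gives 19/32
step 7: add R to get BRBRRBR; options L={ 0 1/2 9/16 } R={ 19/32 5/8 3/4 1 } gives 37/64
step 8: add B to get BRBRRBRB; options L={ 0 1/2 9/16 37/64 } R={ 19/32 5/8 3/4 1 } gives 75/128
step 9: add B to get BRBRRBRBB; options L={ 0 1/2 9/16 37/64 75/128 } R={ 19/32 5/8 3/4 1 } gives 151/256
step 10: add R to get BRBRRBRBBR; options L={ 0 1/2 9/16 37/64 75/128 } R={ 151/256 19/32 5/8 3/4 1 } gives 301/512
step 11: add R to get BRBRRBRBBRR; options L={ 0 1/2 9/16 37/64 75/128 } R={ 301/512 151/256 19/32 5/8 3/4 1 } gives 601/1024
step 12: add B to get BRBRRBRBBRRB; options L={ 0 1/2 9/16 37/64 75/128 601/1024 } R={ 301/512 151/256 19/32 5/8 3/4 1 } gives 1203/2048
step 13: add R to get BRBRRBRBBRRBR; options L={ 0 1/2 9/16 37/64 75/128 601/1024 } R={ 1203/2048 301/512 151/256 19/32 5/8 3/4 1 } gives 2405/4096
step 14: add R to get BRBRRBRBBRRBRR; options L={ 0 1/2 9/16 37/64 75/128 601/1024 } R={ 2405/4096 1203/2048 301/512 151/256 19/32 5/8 3/4 1 } gives 4809/8192

4809/8192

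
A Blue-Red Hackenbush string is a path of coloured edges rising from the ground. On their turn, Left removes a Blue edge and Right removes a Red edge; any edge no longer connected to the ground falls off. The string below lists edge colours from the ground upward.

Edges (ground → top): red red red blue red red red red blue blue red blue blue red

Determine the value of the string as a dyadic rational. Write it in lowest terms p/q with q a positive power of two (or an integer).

r: Left {  }, Right { 0 } ⇒ simplest -1
rr: Left {  }, Right { -1, 0 } ⇒ simplest -2
rrr: Left {  }, Right { -2, -1, 0 } ⇒ simplest -3
rrrb: Left { -3 }, Right { -2, -1, 0 } ⇒ simplest -5/2
rrrbr: Left { -3 }, Right { -5/2, -2, -1, 0 } ⇒ simplest -11/4
rrrbrr: Left { -3 }, Right { -11/4, -5/2, -2, -1, 0 } ⇒ simplest -23/8
rrrbrrr: Left { -3 }, Right { -23/8, -11/4, -5/2, -2, -1, 0 } ⇒ simplest -47/16
rrrbrrrr: Left { -3 }, Right { -47/16, -23/8, -11/4, -5/2, -2, -1, 0 } ⇒ simplest -95/32
rrrbrrrrb: Left { -3, -95/32 }, Right { -47/16, -23/8, -11/4, -5/2, -2, -1, 0 } ⇒ simplest -189/64
rrrbrrrrbb: Left { -3, -95/32, -189/64 }, Right { -47/16, -23/8, -11/4, -5/2, -2, -1, 0 } ⇒ simplest -377/128
rrrbrrrrbbr: Left { -3, -95/32, -189/64 }, Right { -377/128, -47/16, -23/8, -11/4, -5/2, -2, -1, 0 } ⇒ simplest -755/256
rrrbrrrrbbrb: Left { -3, -95/32, -189/64, -755/256 }, Right { -377/128, -47/16, -23/8, -11/4, -5/2, -2, -1, 0 } ⇒ simplest -1509/512
rrrbrrrrbbrbb: Left { -3, -95/32, -189/64, -755/256, -1509/512 }, Right { -377/128, -47/16, -23/8, -11/4, -5/2, -2, -1, 0 } ⇒ simplest -3017/1024
rrrbrrrrbbrbbr: Left { -3, -95/32, -189/64, -755/256, -1509/512 }, Right { -3017/1024, -377/128, -47/16, -23/8, -11/4, -5/2, -2, -1, 0 } ⇒ simplest -6035/2048

-6035/2048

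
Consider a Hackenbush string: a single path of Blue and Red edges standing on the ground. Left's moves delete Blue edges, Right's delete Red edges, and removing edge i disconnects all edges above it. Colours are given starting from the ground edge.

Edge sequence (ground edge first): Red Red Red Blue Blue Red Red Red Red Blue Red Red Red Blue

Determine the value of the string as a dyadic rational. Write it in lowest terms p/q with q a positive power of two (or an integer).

-5085/2048

Prefix values for Red Red Red Blue Blue Red Red Red Red Blue Red Red Red Blue via {L|R} + simplicity:
R: Left { ∅ }, Right { 0 } ⇒ simplest -1
RR: Left { ∅ }, Right { -1 0 } ⇒ simplest -2
RRR: Left { ∅ }, Right { -2 -1 0 } ⇒ simplest -3
RRRB: Left { -3 }, Right { -2 -1 0 } ⇒ simplest -5/2
RRRBB: Left { -3 -5/2 }, Right { -2 -1 0 } ⇒ simplest -9/4
RRRBBR: Left { -3 -5/2 }, Right { -9/4 -2 -1 0 } ⇒ simplest -19/8
RRRBBRR: Left { -3 -5/2 }, Right { -19/8 -9/4 -2 -1 0 } ⇒ simplest -39/16
RRRBBRRR: Left { -3 -5/2 }, Right { -39/16 -19/8 -9/4 -2 -1 0 } ⇒ simplest -79/32
RRRBBRRRR: Left { -3 -5/2 }, Right { -79/32 -39/16 -19/8 -9/4 -2 -1 0 } ⇒ simplest -159/64
RRRBBRRRRB: Left { -3 -5/2 -159/64 }, Right { -79/32 -39/16 -19/8 -9/4 -2 -1 0 } ⇒ simplest -317/128
RRRBBRRRRBR: Left { -3 -5/2 -159/64 }, Right { -317/128 -79/32 -39/16 -19/8 -9/4 -2 -1 0 } ⇒ simplest -635/256
RRRBBRRRRBRR: Left { -3 -5/2 -159/64 }, Right { -635/256 -317/128 -79/32 -39/16 -19/8 -9/4 -2 -1 0 } ⇒ simplest -1271/512
RRRBBRRRRBRRR: Left { -3 -5/2 -159/64 }, Right { -1271/512 -635/256 -317/128 -79/32 -39/16 -19/8 -9/4 -2 -1 0 } ⇒ simplest -2543/1024
RRRBBRRRRBRRRB: Left { -3 -5/2 -159/64 -2543/1024 }, Right { -1271/512 -635/256 -317/128 -79/32 -39/16 -19/8 -9/4 -2 -1 0 } ⇒ simplest -5085/2048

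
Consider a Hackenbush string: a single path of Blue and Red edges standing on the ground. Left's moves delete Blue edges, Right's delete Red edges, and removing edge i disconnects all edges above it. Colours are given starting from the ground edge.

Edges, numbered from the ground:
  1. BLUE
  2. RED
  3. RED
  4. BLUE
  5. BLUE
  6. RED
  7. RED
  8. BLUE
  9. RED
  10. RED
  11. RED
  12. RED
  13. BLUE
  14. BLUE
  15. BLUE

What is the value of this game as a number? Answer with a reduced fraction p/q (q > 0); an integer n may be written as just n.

edge 1 of 15 (BLUE): { 0 | (no moves) } — 1
edge 2 of 15 (RED): { 0 | 1 } — 1/2
edge 3 of 15 (RED): { 0 | 1/2; 1 } — 1/4
edge 4 of 15 (BLUE): { 0; 1/4 | 1/2; 1 } — 3/8
edge 5 of 15 (BLUE): { 0; 1/4; 3/8 | 1/2; 1 } — 7/16
edge 6 of 15 (RED): { 0; 1/4; 3/8 | 7/16; 1/2; 1 } — 13/32
edge 7 of 15 (RED): { 0; 1/4; 3/8 | 13/32; 7/16; 1/2; 1 } — 25/64
edge 8 of 15 (BLUE): { 0; 1/4; 3/8; 25/64 | 13/32; 7/16; 1/2; 1 } — 51/128
edge 9 of 15 (RED): { 0; 1/4; 3/8; 25/64 | 51/128; 13/32; 7/16; 1/2; 1 } — 101/256
edge 10 of 15 (RED): { 0; 1/4; 3/8; 25/64 | 101/256; 51/128; 13/32; 7/16; 1/2; 1 } — 201/512
edge 11 of 15 (RED): { 0; 1/4; 3/8; 25/64 | 201/512; 101/256; 51/128; 13/32; 7/16; 1/2; 1 } — 401/1024
edge 12 of 15 (RED): { 0; 1/4; 3/8; 25/64 | 401/1024; 201/512; 101/256; 51/128; 13/32; 7/16; 1/2; 1 } — 801/2048
edge 13 of 15 (BLUE): { 0; 1/4; 3/8; 25/64; 801/2048 | 401/1024; 201/512; 101/256; 51/128; 13/32; 7/16; 1/2; 1 } — 1603/4096
edge 14 of 15 (BLUE): { 0; 1/4; 3/8; 25/64; 801/2048; 1603/4096 | 401/1024; 201/512; 101/256; 51/128; 13/32; 7/16; 1/2; 1 } — 3207/8192
edge 15 of 15 (BLUE): { 0; 1/4; 3/8; 25/64; 801/2048; 1603/4096; 3207/8192 | 401/1024; 201/512; 101/256; 51/128; 13/32; 7/16; 1/2; 1 } — 6415/16384

6415/16384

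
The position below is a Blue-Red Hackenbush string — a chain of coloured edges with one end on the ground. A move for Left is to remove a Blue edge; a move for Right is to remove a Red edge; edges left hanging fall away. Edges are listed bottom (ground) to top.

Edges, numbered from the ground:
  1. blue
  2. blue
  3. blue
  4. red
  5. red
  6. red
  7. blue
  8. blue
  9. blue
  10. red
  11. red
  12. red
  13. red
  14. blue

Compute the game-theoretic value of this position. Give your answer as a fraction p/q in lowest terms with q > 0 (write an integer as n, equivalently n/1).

Build g(s[:k]) for k = 1..14, string s = blue blue blue red red red blue blue blue red red red red blue.
step 1: add blue to get b; options L={ 0 } R={ — } = 1
step 2: add blue to get bb; options L={ 0 1 } R={ — } = 2
step 3: add blue to get bbb; options L={ 0 1 2 } R={ — } = 3
step 4: add red to get bbbr; options L={ 0 1 2 } R={ 3 } = 5/2
step 5: add red to get bbbrr; options L={ 0 1 2 } R={ 5/2 3 } = 9/4
step 6: add red to get bbbrrr; options L={ 0 1 2 } R={ 9/4 5/2 3 } = 17/8
step 7: add blue to get bbbrrrb; options L={ 0 1 2 17/8 } R={ 9/4 5/2 3 } = 35/16
step 8: add blue to get bbbrrrbb; options L={ 0 1 2 17/8 35/16 } R={ 9/4 5/2 3 } = 71/32
step 9: add blue to get bbbrrrbbb; options L={ 0 1 2 17/8 35/16 71/32 } R={ 9/4 5/2 3 } = 143/64
step 10: add red to get bbbrrrbbbr; options L={ 0 1 2 17/8 35/16 71/32 } R={ 143/64 9/4 5/2 3 } = 285/128
step 11: add red to get bbbrrrbbbrr; options L={ 0 1 2 17/8 35/16 71/32 } R={ 285/128 143/64 9/4 5/2 3 } = 569/256
step 12: add red to get bbbrrrbbbrrr; options L={ 0 1 2 17/8 35/16 71/32 } R={ 569/256 285/128 143/64 9/4 5/2 3 } = 1137/512
step 13: add red to get bbbrrrbbbrrrr; options L={ 0 1 2 17/8 35/16 71/32 } R={ 1137/512 569/256 285/128 143/64 9/4 5/2 3 } = 2273/1024
step 14: add blue to get bbbrrrbbbrrrrb; options L={ 0 1 2 17/8 35/16 71/32 2273/1024 } R={ 1137/512 569/256 285/128 143/64 9/4 5/2 3 } = 4547/2048

4547/2048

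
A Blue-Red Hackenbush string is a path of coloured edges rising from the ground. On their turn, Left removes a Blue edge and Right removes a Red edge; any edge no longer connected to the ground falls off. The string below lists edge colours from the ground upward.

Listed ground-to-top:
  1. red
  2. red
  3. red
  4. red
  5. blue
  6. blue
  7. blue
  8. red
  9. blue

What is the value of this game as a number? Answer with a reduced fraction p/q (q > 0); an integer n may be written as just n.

-101/32

step 1: add red to get r; options L={ none } R={ 0 } so -1
step 2: add red to get rr; options L={ none } R={ -1, 0 } so -2
step 3: add red to get rrr; options L={ none } R={ -2, -1, 0 } so -3
step 4: add red to get rrrr; options L={ none } R={ -3, -2, -1, 0 } so -4
step 5: add blue to get rrrrb; options L={ -4 } R={ -3, -2, -1, 0 } so -7/2
step 6: add blue to get rrrrbb; options L={ -4, -7/2 } R={ -3, -2, -1, 0 } so -13/4
step 7: add blue to get rrrrbbb; options L={ -4, -7/2, -13/4 } R={ -3, -2, -1, 0 } so -25/8
step 8: add red to get rrrrbbbr; options L={ -4, -7/2, -13/4 } R={ -25/8, -3, -2, -1, 0 } so -51/16
step 9: add blue to get rrrrbbbrb; options L={ -4, -7/2, -13/4, -51/16 } R={ -25/8, -3, -2, -1, 0 } so -101/32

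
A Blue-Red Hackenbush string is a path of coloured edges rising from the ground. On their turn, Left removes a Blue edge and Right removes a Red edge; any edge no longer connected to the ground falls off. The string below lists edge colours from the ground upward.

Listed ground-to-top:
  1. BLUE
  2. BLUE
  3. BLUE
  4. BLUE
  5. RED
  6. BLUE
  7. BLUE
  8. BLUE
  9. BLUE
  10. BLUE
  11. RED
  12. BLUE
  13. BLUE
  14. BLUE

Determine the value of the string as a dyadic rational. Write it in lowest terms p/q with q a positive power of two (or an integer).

4079/1024

Prefix values for BLUE BLUE BLUE BLUE RED BLUE BLUE BLUE BLUE BLUE RED BLUE BLUE BLUE via {L|R} + simplicity:
g(B) = { 0 | (no moves) } — 1
g(BB) = { 0, 1 | (no moves) } — 2
g(BBB) = { 0, 1, 2 | (no moves) } — 3
g(BBBB) = { 0, 1, 2, 3 | (no moves) } — 4
g(BBBBR) = { 0, 1, 2, 3 | 4 } — 7/2
g(BBBBRB) = { 0, 1, 2, 3, 7/2 | 4 } — 15/4
g(BBBBRBB) = { 0, 1, 2, 3, 7/2, 15/4 | 4 } — 31/8
g(BBBBRBBB) = { 0, 1, 2, 3, 7/2, 15/4, 31/8 | 4 } — 63/16
g(BBBBRBBBB) = { 0, 1, 2, 3, 7/2, 15/4, 31/8, 63/16 | 4 } — 127/32
g(BBBBRBBBBB) = { 0, 1, 2, 3, 7/2, 15/4, 31/8, 63/16, 127/32 | 4 } — 255/64
g(BBBBRBBBBBR) = { 0, 1, 2, 3, 7/2, 15/4, 31/8, 63/16, 127/32 | 255/64, 4 } — 509/128
g(BBBBRBBBBBRB) = { 0, 1, 2, 3, 7/2, 15/4, 31/8, 63/16, 127/32, 509/128 | 255/64, 4 } — 1019/256
g(BBBBRBBBBBRBB) = { 0, 1, 2, 3, 7/2, 15/4, 31/8, 63/16, 127/32, 509/128, 1019/256 | 255/64, 4 } — 2039/512
g(BBBBRBBBBBRBBB) = { 0, 1, 2, 3, 7/2, 15/4, 31/8, 63/16, 127/32, 509/128, 1019/256, 2039/512 | 255/64, 4 } — 4079/1024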